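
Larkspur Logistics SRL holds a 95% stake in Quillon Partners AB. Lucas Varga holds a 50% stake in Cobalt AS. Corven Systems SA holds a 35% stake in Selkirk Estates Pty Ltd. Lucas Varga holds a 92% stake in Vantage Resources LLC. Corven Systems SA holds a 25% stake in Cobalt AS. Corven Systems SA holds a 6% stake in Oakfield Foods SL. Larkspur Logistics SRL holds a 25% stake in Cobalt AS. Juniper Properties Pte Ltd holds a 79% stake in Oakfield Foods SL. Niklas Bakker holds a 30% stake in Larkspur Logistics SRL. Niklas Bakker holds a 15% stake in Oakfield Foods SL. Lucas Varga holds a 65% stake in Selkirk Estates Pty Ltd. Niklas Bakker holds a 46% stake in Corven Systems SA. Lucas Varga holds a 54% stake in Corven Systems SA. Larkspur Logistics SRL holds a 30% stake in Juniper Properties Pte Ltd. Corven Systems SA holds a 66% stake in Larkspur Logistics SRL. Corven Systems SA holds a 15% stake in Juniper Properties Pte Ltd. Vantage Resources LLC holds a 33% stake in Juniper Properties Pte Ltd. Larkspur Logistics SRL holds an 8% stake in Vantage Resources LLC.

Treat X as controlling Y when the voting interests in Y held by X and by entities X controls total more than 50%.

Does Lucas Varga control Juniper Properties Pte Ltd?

Yes

Lucas holds 54% of Corven, so Lucas controls Corven.
Corven holds 66% of Larkspur, so Lucas controls Larkspur.
Larkspur and Lucas together hold 8% + 92% = 100% of Vantage, so Lucas controls Vantage.
Larkspur and Vantage and Corven together hold 30% + 33% + 15% = 78% of Juniper, so Lucas controls Juniper.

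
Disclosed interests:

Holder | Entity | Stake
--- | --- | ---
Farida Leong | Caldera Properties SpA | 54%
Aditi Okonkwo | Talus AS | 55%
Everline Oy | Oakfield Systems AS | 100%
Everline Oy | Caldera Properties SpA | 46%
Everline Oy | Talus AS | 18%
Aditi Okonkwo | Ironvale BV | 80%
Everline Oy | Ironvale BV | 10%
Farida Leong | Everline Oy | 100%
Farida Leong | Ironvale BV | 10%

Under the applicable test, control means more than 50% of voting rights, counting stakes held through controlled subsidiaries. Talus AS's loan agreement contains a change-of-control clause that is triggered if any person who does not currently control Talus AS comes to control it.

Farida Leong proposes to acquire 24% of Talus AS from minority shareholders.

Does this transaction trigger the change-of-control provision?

No

The purchase changes only Farida's holdings, so Farida is the only person who could newly come to control Talus.
Farida holds 100% of Everline, so Farida controls Everline.
Everline holds 100% of Oakfield, so Farida controls Oakfield.
Everline and Farida together hold 46% + 54% = 100% of Caldera, so Farida controls Caldera.
In Talus, Farida's side holds only 18%, not > 50%.
So before the transaction, Farida does not control Talus.
After the purchase, Farida holds 24% of Talus directly.
After the transaction, Farida's side holds 18% + 24% = 42% of Talus, not > 50%, so Farida still does not control Talus.
No new person acquires control, so the clause is not triggered.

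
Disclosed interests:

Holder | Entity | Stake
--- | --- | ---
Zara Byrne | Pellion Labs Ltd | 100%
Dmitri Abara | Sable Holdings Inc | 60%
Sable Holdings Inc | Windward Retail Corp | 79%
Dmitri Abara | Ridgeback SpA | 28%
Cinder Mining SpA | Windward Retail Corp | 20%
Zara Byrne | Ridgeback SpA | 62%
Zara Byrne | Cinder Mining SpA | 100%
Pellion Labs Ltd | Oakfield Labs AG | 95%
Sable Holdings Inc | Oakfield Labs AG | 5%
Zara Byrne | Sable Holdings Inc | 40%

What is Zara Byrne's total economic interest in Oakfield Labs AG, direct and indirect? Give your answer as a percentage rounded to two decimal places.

97.00%

Zara reaches Oakfield along 2 paths.
Via Pellion: 100% × 95% = 95%.
Via Sable: 40% × 5% = 2%.
Total: 95% + 2% = 97%.
Rounded: 97.00%.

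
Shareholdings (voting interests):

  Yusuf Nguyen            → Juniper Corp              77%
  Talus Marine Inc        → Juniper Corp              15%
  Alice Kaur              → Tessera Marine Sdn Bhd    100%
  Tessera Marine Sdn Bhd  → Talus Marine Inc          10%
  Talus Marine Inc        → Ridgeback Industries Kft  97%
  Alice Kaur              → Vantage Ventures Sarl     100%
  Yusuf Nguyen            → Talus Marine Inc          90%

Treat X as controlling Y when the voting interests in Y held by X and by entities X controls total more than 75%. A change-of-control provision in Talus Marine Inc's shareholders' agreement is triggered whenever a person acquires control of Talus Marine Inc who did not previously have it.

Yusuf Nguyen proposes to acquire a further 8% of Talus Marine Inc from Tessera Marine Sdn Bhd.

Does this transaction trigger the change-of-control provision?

The purchase adds only to Yusuf's holdings (Tessera's stake shrinks), so Yusuf is the only person who could newly come to control Talus.
Yusuf holds 90% of Talus, so Yusuf controls Talus.
So Yusuf already controls Talus before the transaction.
After the purchase, Yusuf's direct stake in Talus rises to 90% + 8% = 98%, and Tessera's stake falls to 2%.
Yusuf controlled Talus already, so this is not a new person acquiring control; every other person's position is unchanged or reduced.
No new person acquires control, so the clause is not triggered.

No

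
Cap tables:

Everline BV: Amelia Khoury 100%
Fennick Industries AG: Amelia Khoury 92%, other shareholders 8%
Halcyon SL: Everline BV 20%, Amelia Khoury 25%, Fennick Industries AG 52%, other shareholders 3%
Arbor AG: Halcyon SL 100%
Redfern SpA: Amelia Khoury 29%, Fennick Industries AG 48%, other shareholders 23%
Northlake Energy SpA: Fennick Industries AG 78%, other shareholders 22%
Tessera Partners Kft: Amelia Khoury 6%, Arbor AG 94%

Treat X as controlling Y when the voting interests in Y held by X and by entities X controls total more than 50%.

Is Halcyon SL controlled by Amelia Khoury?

Yes

Amelia holds 92% of Fennick, so Amelia controls Fennick.
Amelia holds 100% of Everline, so Amelia controls Everline.
Everline and Amelia and Fennick together hold 20% + 25% + 52% = 97% of Halcyon, so Amelia controls Halcyon.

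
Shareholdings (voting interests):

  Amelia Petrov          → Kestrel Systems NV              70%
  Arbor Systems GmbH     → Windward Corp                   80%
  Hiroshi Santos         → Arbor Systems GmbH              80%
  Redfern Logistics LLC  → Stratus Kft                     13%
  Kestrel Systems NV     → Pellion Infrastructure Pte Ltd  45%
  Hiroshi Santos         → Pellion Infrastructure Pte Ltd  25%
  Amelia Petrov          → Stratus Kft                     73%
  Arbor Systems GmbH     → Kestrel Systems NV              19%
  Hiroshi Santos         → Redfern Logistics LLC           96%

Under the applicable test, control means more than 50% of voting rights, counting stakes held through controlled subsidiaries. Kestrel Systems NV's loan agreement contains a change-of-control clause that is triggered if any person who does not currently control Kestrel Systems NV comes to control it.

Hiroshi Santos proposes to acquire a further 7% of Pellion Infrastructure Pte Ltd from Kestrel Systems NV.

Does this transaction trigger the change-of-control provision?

The purchase adds only to Hiroshi's holdings (Kestrel's stake shrinks), so Hiroshi is the only person who could newly come to control Kestrel.
Hiroshi holds 96% of Redfern, so Hiroshi controls Redfern.
Hiroshi holds 80% of Arbor, so Hiroshi controls Arbor.
Arbor holds 80% of Windward, so Hiroshi controls Windward.
In Kestrel, Hiroshi's side holds only 19%, not > 50%.
So before the transaction, Hiroshi does not control Kestrel.
After the purchase, Hiroshi's direct stake in Pellion rises to 25% + 7% = 32%, and Kestrel's stake falls to 38%.
Hiroshi's side now holds 32% of Pellion, not > 50%, so Hiroshi still does not control Pellion.
After the transaction, Hiroshi's side holds 19% of Kestrel, not > 50%, so Hiroshi still does not control Kestrel.
No new person acquires control, so the clause is not triggered.

No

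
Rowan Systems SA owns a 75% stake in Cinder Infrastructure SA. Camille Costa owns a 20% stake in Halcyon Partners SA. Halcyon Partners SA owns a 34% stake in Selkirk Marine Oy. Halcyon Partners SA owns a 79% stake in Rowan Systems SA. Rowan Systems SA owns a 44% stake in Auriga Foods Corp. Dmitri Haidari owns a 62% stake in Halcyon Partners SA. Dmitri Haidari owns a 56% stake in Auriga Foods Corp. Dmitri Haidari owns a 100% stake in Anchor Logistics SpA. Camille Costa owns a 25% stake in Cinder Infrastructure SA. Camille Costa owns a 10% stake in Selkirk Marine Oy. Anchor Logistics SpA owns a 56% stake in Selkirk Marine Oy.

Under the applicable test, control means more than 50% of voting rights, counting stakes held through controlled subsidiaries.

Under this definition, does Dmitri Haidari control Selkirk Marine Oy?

Dmitri holds 100% of Anchor, so Dmitri controls Anchor.
Dmitri holds 62% of Halcyon, so Dmitri controls Halcyon.
Anchor and Halcyon together hold 56% + 34% = 90% of Selkirk, so Dmitri controls Selkirk.

Yes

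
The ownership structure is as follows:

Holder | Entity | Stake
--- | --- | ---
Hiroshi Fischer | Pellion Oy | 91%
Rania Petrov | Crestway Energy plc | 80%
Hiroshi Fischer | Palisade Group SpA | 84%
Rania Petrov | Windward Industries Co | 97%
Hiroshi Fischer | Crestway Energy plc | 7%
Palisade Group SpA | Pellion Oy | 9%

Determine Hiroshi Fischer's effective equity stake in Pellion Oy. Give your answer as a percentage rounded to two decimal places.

98.56%

Hiroshi reaches Pellion along 2 paths.
Direct stake: 91% = 91%.
Via Palisade: 84% × 9% = 7.56%.
Total: 91% + 7.56% = 98.56%.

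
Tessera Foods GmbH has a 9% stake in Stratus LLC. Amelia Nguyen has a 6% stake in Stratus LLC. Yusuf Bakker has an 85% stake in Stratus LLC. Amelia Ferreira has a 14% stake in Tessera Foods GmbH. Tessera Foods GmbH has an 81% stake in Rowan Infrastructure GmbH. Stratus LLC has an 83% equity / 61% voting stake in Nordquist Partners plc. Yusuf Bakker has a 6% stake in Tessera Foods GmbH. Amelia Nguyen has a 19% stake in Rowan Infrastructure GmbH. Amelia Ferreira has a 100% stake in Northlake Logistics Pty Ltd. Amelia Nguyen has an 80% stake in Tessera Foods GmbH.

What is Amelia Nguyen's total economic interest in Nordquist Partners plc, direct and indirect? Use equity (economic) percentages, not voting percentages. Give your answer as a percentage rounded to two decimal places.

Amelia Nguyen reaches Nordquist along 2 paths.
Via Tessera → Stratus: 80% × 9% × 83% = 5.976%.
Via Stratus: 6% × 83% = 4.98%.
Total: 5.976% + 4.98% = 10.956%.
Rounded: 10.96%.

10.96%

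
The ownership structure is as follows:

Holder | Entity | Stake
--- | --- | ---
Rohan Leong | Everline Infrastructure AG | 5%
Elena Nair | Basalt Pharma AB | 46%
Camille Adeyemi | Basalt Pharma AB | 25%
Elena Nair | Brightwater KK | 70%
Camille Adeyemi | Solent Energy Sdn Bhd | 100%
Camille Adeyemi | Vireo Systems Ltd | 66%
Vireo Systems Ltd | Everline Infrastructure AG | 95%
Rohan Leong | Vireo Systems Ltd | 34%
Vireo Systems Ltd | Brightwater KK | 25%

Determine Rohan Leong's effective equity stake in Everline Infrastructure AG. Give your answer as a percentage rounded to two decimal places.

Rohan reaches Everline along 2 paths.
Via Vireo: 34% × 95% = 32.3%.
Direct stake: 5% = 5%.
Total: 32.3% + 5% = 37.3%.
Rounded: 37.30%.

37.30%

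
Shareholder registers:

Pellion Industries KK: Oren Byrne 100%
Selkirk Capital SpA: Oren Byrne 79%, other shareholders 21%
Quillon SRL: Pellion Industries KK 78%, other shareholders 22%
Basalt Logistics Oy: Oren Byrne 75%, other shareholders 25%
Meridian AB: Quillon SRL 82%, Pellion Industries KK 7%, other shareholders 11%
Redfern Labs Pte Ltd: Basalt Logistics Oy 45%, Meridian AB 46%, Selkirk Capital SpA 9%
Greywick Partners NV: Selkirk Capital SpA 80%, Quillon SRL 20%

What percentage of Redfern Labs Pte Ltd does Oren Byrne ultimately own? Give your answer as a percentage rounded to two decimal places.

Oren reaches Redfern along 4 paths.
Via Basalt: 75% × 45% = 33.75%.
Via Pellion → Quillon → Meridian: 100% × 78% × 82% × 46% = 29.4216%.
Via Pellion → Meridian: 100% × 7% × 46% = 3.22%.
Via Selkirk: 79% × 9% = 7.11%.
Total: 33.75% + 29.4216% + 3.22% + 7.11% = 73.5016%.
Rounded: 73.50%.

73.50%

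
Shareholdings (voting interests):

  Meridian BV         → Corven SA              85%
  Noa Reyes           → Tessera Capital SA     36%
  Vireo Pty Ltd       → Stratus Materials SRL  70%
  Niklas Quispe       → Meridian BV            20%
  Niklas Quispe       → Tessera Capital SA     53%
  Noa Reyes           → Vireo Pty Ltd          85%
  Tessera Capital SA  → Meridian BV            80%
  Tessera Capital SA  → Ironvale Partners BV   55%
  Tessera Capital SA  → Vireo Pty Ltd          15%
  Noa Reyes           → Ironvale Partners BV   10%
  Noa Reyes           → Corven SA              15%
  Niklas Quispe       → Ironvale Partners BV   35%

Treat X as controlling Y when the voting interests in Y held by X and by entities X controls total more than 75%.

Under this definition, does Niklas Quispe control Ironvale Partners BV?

No

Niklas's largest direct stake is 53% in Tessera, which does not meet the threshold, so Niklas controls no company.
In Ironvale, Niklas's side holds only 35%, not > 75%.
So Niklas does not control Ironvale.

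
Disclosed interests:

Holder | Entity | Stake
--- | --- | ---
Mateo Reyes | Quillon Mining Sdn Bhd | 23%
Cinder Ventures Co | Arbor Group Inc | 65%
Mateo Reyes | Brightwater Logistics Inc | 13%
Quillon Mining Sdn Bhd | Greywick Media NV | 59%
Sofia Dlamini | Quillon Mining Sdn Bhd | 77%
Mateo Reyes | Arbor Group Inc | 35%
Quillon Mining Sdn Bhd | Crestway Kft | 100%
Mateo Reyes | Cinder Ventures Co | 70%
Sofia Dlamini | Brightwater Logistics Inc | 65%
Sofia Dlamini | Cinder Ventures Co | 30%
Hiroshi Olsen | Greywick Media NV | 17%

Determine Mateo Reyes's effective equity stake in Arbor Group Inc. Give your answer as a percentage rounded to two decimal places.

Mateo reaches Arbor along 2 paths.
Via Cinder: 70% × 65% = 45.5%.
Direct stake: 35% = 35%.
Total: 45.5% + 35% = 80.5%.
Rounded: 80.50%.

80.50%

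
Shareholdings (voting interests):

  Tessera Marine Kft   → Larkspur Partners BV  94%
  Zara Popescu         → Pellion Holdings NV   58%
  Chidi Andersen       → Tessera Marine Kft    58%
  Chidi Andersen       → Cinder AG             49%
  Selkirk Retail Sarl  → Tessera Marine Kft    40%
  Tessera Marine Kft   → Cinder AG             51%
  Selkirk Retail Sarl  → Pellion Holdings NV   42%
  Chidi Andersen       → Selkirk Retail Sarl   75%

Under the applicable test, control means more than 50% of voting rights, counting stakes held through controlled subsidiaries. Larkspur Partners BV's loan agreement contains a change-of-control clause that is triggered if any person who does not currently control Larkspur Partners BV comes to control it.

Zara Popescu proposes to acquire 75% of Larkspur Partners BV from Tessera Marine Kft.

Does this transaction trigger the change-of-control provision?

The purchase adds only to Zara's holdings (Tessera's stake shrinks), so Zara is the only person who could newly come to control Larkspur.
Zara holds 58% of Pellion, so Zara controls Pellion.
Neither Zara nor any entity Zara controls holds any voting interest in Larkspur.
So before the transaction, Zara does not control Larkspur.
After the purchase, Zara holds 75% of Larkspur directly, and Tessera's stake falls to 19%.
Zara holds 75% of Larkspur, so Zara controls Larkspur.
Zara did not control Larkspur before and does after, so the clause is triggered.

Yes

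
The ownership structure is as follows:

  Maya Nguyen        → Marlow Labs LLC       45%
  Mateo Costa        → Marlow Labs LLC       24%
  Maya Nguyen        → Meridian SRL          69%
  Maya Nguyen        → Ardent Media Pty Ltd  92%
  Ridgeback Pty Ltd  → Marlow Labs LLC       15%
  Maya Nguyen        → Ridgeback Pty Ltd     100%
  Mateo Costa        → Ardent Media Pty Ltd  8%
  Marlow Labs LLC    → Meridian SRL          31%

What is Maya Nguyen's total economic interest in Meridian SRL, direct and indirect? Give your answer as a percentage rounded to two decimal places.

87.60%

Maya reaches Meridian along 3 paths.
Direct stake: 69% = 69%.
Via Ridgeback → Marlow: 100% × 15% × 31% = 4.65%.
Via Marlow: 45% × 31% = 13.95%.
Total: 69% + 4.65% + 13.95% = 87.6%.
Rounded: 87.60%.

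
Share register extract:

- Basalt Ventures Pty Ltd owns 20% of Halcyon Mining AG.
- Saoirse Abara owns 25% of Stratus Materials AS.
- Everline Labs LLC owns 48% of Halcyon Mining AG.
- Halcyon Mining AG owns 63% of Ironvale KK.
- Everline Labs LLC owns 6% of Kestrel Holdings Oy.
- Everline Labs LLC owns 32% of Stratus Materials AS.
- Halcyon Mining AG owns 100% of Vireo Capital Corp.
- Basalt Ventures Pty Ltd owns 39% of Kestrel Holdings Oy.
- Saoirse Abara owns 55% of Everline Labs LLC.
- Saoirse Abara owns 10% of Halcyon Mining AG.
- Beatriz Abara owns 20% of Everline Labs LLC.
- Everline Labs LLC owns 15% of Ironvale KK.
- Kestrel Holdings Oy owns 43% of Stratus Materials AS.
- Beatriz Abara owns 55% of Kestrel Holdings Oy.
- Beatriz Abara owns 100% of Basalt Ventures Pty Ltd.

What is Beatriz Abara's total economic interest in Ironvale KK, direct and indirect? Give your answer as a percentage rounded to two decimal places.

21.65%

Beatriz reaches Ironvale along 3 paths.
Via Everline → Halcyon: 20% × 48% × 63% = 6.048%.
Via Basalt → Halcyon: 100% × 20% × 63% = 12.6%.
Via Everline: 20% × 15% = 3%.
Total: 6.048% + 12.6% + 3% = 21.648%.
Rounded: 21.65%.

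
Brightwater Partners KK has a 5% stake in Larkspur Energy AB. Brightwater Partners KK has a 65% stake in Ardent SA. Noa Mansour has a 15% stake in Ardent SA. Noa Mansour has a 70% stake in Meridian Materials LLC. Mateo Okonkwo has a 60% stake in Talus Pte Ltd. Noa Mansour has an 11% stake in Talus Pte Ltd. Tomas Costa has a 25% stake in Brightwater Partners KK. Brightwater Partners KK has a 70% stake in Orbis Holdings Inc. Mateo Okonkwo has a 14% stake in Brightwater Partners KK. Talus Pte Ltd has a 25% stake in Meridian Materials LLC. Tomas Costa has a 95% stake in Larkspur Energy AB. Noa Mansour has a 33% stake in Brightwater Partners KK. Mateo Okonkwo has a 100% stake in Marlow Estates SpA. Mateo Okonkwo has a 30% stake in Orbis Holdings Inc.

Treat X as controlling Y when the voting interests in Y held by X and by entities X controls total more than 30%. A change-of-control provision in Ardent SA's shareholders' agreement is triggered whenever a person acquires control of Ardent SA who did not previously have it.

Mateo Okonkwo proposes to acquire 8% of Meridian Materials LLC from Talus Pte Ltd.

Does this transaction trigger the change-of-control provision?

No

The purchase adds only to Mateo's holdings (Talus's stake shrinks), so Mateo is the only person who could newly come to control Ardent.
Mateo holds 60% of Talus, so Mateo controls Talus.
Mateo holds 100% of Marlow, so Mateo controls Marlow.
Neither Mateo nor any entity Mateo controls holds any voting interest in Ardent.
So before the transaction, Mateo does not control Ardent.
After the purchase, Mateo holds 8% of Meridian directly, and Talus's stake falls to 17%.
Mateo's side now holds 17% + 8% = 25% of Meridian, not > 30%, so Mateo still does not control Meridian.
After the transaction, neither Mateo nor any entity Mateo controls holds a voting interest in Ardent, so Mateo still does not control it.
No new person acquires control, so the clause is not triggered.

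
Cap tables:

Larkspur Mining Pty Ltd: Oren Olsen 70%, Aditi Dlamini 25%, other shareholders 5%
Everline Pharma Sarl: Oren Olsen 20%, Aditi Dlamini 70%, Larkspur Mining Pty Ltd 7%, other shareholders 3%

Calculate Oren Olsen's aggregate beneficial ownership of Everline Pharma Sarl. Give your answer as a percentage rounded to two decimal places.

Oren reaches Everline along 2 paths.
Direct stake: 20% = 20%.
Via Larkspur: 70% × 7% = 4.9%.
Total: 20% + 4.9% = 24.9%.
Rounded: 24.90%.

24.90%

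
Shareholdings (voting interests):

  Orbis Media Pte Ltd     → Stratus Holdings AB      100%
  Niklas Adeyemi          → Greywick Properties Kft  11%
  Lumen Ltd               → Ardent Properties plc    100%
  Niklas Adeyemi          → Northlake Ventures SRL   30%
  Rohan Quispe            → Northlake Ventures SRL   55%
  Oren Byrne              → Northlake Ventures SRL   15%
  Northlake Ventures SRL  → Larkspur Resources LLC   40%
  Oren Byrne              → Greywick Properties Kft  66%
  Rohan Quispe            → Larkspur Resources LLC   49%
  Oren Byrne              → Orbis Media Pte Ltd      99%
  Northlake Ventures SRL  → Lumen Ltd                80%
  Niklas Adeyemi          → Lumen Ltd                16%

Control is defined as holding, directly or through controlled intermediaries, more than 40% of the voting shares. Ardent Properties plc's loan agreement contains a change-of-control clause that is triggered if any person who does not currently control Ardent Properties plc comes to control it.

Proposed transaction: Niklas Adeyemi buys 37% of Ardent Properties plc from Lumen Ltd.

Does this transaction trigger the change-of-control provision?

The purchase adds only to Niklas's holdings (Lumen's stake shrinks), so Niklas is the only person who could newly come to control Ardent.
Niklas's largest direct stake is 30% in Northlake, which does not meet the threshold, so Niklas controls no company.
Neither Niklas nor any entity Niklas controls holds any voting interest in Ardent.
So before the transaction, Niklas does not control Ardent.
After the purchase, Niklas holds 37% of Ardent directly, and Lumen's stake falls to 63%.
After the transaction, Niklas's side holds 37% of Ardent, not > 40%, so Niklas still does not control Ardent.
No new person acquires control, so the clause is not triggered.

No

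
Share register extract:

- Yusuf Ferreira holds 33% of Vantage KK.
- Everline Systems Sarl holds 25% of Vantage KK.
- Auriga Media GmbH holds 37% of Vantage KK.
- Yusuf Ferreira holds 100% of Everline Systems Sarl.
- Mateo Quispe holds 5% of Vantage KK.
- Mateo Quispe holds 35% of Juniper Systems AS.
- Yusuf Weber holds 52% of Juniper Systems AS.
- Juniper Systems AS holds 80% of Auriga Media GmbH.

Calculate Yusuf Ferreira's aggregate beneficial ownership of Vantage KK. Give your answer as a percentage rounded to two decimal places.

58.00%

Yusuf Ferreira reaches Vantage along 2 paths.
Direct stake: 33% = 33%.
Via Everline: 100% × 25% = 25%.
Total: 33% + 25% = 58%.
Rounded: 58.00%.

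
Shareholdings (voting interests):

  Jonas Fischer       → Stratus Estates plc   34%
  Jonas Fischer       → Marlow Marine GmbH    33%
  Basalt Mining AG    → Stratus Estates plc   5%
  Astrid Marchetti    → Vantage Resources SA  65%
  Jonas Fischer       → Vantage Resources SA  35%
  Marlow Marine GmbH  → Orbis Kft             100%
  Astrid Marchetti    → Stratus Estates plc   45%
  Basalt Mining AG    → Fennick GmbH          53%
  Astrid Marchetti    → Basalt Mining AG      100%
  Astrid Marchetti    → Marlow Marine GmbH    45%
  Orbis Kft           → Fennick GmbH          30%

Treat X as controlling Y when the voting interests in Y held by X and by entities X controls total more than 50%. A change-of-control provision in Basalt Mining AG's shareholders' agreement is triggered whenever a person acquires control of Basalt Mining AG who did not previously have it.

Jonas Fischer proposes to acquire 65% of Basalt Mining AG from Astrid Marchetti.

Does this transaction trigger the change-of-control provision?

Yes

The purchase adds only to Jonas's holdings (Astrid's stake shrinks), so Jonas is the only person who could newly come to control Basalt.
Jonas's largest direct stake is 35% in Vantage, which does not meet the threshold, so Jonas controls no company.
Neither Jonas nor any entity Jonas controls holds any voting interest in Basalt.
So before the transaction, Jonas does not control Basalt.
After the purchase, Jonas holds 65% of Basalt directly, and Astrid's stake falls to 35%.
Jonas holds 65% of Basalt, so Jonas controls Basalt.
Jonas did not control Basalt before and does after, so the clause is triggered.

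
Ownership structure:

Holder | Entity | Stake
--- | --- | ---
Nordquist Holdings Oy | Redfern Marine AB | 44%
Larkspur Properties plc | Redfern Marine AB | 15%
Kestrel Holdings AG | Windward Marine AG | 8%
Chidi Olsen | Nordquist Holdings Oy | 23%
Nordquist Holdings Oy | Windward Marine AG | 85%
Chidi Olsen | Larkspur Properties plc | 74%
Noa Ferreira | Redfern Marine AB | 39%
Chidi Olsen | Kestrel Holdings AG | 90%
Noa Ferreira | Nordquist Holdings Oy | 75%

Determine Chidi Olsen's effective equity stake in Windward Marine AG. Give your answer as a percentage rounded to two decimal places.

Chidi reaches Windward along 2 paths.
Via Nordquist: 23% × 85% = 19.55%.
Via Kestrel: 90% × 8% = 7.2%.
Total: 19.55% + 7.2% = 26.75%.

26.75%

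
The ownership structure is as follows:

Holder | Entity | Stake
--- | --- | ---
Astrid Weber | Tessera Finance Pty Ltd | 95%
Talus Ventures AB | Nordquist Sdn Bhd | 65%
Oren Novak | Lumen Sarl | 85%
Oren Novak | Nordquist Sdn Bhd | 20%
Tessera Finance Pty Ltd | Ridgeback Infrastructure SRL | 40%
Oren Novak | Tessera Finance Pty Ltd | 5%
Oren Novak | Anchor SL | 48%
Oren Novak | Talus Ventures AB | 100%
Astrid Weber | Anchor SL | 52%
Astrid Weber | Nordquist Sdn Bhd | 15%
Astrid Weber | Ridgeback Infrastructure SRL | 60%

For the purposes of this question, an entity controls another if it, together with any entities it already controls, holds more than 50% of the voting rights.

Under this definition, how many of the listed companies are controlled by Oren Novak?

Oren holds 85% of Lumen, so Oren controls Lumen.
Oren holds 100% of Talus, so Oren controls Talus.
Talus and Oren together hold 65% + 20% = 85% of Nordquist, so Oren controls Nordquist.
No other company's threshold is met.
Oren controls 3 companies.

3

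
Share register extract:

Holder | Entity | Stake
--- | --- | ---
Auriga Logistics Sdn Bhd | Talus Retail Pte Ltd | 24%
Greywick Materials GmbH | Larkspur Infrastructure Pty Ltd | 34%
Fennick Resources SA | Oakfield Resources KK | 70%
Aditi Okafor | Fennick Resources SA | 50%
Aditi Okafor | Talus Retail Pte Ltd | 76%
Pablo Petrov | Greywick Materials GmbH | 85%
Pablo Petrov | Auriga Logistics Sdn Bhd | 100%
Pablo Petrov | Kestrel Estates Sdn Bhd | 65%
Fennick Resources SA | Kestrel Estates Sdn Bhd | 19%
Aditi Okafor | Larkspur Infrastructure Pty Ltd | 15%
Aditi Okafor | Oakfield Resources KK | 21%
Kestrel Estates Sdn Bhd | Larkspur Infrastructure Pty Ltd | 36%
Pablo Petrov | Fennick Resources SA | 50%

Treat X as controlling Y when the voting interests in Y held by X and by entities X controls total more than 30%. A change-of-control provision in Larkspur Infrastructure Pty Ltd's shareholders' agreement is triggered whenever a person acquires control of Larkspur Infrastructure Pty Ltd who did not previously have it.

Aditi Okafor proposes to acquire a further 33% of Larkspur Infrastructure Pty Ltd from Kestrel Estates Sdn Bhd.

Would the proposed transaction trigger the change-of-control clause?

The purchase adds only to Aditi's holdings (Kestrel's stake shrinks), so Aditi is the only person who could newly come to control Larkspur.
Aditi holds 50% of Fennick, so Aditi controls Fennick.
Aditi holds 76% of Talus, so Aditi controls Talus.
Fennick and Aditi together hold 70% + 21% = 91% of Oakfield, so Aditi controls Oakfield.
In Larkspur, Aditi's side holds only 15%, not > 30%.
So before the transaction, Aditi does not control Larkspur.
After the purchase, Aditi's direct stake in Larkspur rises to 15% + 33% = 48%, and Kestrel's stake falls to 3%.
Aditi holds 48% of Larkspur, so Aditi controls Larkspur.
Aditi did not control Larkspur before and does after, so the clause is triggered.

Yes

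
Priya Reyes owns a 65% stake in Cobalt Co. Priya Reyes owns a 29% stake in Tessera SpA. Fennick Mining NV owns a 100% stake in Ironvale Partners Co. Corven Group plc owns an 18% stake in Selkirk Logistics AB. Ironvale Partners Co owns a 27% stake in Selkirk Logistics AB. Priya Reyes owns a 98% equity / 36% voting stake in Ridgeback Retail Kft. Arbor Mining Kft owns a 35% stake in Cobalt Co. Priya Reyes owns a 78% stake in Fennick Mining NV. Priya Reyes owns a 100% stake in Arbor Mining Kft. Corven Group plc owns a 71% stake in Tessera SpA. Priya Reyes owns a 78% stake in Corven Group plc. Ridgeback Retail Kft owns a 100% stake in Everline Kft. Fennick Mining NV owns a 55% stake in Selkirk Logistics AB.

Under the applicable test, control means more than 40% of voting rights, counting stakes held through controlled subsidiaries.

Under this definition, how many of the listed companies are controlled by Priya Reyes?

7

Priya holds 78% of Fennick, so Priya controls Fennick.
Priya holds 78% of Corven, so Priya controls Corven.
Priya holds 100% of Arbor, so Priya controls Arbor.
Fennick holds 100% of Ironvale, so Priya controls Ironvale.
Priya and Corven together hold 29% + 71% = 100% of Tessera, so Priya controls Tessera.
Arbor and Priya together hold 35% + 65% = 100% of Cobalt, so Priya controls Cobalt.
Fennick and Ironvale and Corven together hold 55% + 27% + 18% = 100% of Selkirk, so Priya controls Selkirk.
No other company's threshold is met.
Priya controls 7 companies.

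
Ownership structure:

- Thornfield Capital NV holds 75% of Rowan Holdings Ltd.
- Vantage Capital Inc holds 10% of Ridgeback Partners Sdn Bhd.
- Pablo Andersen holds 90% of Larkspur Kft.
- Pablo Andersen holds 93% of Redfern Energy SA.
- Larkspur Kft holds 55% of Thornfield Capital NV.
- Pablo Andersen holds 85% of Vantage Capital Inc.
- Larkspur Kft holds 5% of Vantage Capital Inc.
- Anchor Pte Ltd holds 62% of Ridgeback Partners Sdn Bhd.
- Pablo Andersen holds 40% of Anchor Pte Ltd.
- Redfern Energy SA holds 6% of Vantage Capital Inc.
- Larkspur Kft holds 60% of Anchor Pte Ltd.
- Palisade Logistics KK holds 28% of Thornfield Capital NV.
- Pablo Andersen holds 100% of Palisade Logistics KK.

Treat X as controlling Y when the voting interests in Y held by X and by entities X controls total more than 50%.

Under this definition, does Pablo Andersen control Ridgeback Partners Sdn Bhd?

Yes

Pablo holds 90% of Larkspur, so Pablo controls Larkspur.
Larkspur and Pablo together hold 60% + 40% = 100% of Anchor, so Pablo controls Anchor.
Pablo holds 93% of Redfern, so Pablo controls Redfern.
Redfern and Larkspur and Pablo together hold 6% + 5% + 85% = 96% of Vantage, so Pablo controls Vantage.
Anchor and Vantage together hold 62% + 10% = 72% of Ridgeback, so Pablo controls Ridgeback.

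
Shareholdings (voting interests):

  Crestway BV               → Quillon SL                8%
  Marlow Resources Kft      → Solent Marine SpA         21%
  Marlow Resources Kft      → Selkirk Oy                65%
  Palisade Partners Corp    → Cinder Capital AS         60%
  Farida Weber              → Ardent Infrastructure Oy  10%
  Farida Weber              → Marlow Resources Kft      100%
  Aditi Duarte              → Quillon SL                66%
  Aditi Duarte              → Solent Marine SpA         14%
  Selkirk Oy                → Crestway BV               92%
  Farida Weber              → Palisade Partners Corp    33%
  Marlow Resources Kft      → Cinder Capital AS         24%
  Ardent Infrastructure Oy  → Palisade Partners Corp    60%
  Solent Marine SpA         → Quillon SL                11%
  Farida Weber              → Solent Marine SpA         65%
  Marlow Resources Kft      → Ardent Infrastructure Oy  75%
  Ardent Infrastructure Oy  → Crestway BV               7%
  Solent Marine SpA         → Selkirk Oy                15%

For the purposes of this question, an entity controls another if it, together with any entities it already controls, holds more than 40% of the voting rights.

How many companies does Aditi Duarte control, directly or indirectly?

1

Aditi holds 66% of Quillon, so Aditi controls Quillon.
No other company's threshold is met.
Aditi controls 1 company.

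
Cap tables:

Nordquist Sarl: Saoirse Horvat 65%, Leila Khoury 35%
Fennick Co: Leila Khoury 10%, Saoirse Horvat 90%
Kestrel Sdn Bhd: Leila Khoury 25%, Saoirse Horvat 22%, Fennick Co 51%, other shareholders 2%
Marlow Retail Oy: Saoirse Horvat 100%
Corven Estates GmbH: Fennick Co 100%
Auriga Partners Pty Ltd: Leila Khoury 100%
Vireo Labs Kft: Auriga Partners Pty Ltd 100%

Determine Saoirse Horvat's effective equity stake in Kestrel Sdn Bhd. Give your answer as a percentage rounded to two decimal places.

Saoirse reaches Kestrel along 2 paths.
Direct stake: 22% = 22%.
Via Fennick: 90% × 51% = 45.9%.
Total: 22% + 45.9% = 67.9%.
Rounded: 67.90%.

67.90%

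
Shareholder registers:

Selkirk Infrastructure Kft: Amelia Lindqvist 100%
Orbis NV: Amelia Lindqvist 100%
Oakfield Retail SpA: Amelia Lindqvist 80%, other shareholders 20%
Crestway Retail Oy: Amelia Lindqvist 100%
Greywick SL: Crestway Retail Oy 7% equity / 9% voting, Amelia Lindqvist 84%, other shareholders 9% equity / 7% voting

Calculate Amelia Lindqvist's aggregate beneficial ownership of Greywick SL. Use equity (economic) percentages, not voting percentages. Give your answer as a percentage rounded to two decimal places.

Amelia reaches Greywick along 2 paths.
Via Crestway: 100% × 7% = 7%.
Direct stake: 84% = 84%.
Total: 7% + 84% = 91%.
Rounded: 91.00%.

91.00%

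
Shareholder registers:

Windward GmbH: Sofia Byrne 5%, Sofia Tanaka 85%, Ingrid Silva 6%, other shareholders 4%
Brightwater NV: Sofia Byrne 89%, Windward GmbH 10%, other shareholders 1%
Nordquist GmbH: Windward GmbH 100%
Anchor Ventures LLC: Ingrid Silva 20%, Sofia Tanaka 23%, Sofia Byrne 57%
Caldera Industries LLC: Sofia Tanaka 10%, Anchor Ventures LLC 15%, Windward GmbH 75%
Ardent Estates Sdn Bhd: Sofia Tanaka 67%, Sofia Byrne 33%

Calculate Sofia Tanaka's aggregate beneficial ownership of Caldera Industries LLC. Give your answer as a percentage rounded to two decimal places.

Sofia Tanaka reaches Caldera along 3 paths.
Direct stake: 10% = 10%.
Via Anchor: 23% × 15% = 3.45%.
Via Windward: 85% × 75% = 63.75%.
Total: 10% + 3.45% + 63.75% = 77.2%.
Rounded: 77.20%.

77.20%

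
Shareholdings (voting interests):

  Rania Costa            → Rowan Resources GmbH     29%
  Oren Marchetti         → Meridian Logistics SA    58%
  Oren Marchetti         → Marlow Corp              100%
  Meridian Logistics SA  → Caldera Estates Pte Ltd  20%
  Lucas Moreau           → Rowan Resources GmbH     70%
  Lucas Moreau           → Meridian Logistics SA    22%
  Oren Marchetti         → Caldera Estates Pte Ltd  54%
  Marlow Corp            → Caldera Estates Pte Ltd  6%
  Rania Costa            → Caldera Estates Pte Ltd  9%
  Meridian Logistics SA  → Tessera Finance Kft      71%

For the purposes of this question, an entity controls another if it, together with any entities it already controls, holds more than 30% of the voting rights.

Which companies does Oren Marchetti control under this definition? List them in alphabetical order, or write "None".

Caldera Estates Pte Ltd, Marlow Corp, Meridian Logistics SA, Tessera Finance Kft

Oren holds 58% of Meridian, so Oren controls Meridian.
Oren holds 100% of Marlow, so Oren controls Marlow.
Meridian holds 71% of Tessera, so Oren controls Tessera.
Meridian and Oren and Marlow together hold 20% + 54% + 6% = 80% of Caldera, so Oren controls Caldera.
No other company's threshold is met.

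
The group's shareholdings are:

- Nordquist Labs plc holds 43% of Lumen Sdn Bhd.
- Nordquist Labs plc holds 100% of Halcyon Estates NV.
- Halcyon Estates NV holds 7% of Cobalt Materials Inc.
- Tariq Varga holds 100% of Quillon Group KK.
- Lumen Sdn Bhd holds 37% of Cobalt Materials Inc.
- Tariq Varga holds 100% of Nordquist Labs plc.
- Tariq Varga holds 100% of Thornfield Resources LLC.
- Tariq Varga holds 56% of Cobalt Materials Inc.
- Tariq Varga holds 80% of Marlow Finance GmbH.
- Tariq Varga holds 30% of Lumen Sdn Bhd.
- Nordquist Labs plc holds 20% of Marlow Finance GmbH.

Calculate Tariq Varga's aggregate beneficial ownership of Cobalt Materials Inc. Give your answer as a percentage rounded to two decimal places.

Tariq reaches Cobalt along 4 paths.
Via Nordquist → Lumen: 100% × 43% × 37% = 15.91%.
Via Lumen: 30% × 37% = 11.1%.
Direct stake: 56% = 56%.
Via Nordquist → Halcyon: 100% × 100% × 7% = 7%.
Total: 15.91% + 11.1% + 56% + 7% = 90.01%.

90.01%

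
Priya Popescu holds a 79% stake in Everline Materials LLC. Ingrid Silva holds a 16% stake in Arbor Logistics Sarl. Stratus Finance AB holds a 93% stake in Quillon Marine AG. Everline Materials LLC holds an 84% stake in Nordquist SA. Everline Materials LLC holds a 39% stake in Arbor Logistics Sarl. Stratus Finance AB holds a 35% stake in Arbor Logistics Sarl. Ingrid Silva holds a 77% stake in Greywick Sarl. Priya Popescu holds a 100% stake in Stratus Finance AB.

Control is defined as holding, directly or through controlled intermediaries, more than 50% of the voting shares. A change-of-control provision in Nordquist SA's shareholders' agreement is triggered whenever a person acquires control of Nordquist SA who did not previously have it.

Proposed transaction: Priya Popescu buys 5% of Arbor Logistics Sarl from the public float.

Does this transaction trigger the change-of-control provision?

The purchase changes only Priya's holdings, so Priya is the only person who could newly come to control Nordquist.
Priya holds 79% of Everline, so Priya controls Everline.
Everline holds 84% of Nordquist, so Priya controls Nordquist.
So Priya already controls Nordquist before the transaction.
After the purchase, Priya holds 5% of Arbor directly.
Priya controlled Nordquist already, so this is not a new person acquiring control; every other person's position is unchanged or reduced.
No new person acquires control, so the clause is not triggered.

No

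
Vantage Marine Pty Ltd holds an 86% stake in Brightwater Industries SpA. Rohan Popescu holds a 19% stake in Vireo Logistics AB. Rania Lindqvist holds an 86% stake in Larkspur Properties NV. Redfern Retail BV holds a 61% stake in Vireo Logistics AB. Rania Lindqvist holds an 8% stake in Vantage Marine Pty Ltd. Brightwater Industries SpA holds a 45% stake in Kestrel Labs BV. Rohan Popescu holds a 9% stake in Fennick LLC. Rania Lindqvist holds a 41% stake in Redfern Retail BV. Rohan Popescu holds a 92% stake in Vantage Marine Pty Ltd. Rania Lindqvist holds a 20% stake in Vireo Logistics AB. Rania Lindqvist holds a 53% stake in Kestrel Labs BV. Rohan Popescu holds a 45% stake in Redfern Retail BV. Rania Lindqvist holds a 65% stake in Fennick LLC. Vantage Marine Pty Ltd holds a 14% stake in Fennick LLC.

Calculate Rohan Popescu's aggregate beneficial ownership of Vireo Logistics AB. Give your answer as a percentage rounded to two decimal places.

46.45%

Rohan reaches Vireo along 2 paths.
Via Redfern: 45% × 61% = 27.45%.
Direct stake: 19% = 19%.
Total: 27.45% + 19% = 46.45%.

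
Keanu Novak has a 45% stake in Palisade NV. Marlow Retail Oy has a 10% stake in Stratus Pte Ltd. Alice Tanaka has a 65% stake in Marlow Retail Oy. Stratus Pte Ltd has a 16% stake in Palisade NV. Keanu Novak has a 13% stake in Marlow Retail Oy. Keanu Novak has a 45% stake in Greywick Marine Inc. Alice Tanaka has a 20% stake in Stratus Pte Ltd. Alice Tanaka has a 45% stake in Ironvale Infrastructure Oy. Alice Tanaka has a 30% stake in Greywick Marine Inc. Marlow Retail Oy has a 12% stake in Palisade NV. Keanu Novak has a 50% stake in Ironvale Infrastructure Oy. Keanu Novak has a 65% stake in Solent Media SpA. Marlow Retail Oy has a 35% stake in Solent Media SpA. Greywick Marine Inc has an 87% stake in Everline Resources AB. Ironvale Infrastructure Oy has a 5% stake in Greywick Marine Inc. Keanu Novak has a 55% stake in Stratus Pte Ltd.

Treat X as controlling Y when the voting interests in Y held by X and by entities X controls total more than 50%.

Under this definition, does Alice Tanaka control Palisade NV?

Alice holds 65% of Marlow, so Alice controls Marlow.
In Palisade, Alice's side holds only 12%, not > 50%.
So Alice does not control Palisade.

No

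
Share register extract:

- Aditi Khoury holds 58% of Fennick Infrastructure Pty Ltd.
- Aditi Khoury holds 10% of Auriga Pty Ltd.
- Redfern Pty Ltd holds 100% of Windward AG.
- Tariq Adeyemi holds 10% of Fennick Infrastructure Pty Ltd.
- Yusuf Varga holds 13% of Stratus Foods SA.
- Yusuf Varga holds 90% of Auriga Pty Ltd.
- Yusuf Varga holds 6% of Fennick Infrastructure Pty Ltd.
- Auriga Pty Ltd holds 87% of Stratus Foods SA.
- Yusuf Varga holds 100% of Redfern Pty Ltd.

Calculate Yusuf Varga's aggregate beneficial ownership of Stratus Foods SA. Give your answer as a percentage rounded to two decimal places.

91.30%

Yusuf reaches Stratus along 2 paths.
Via Auriga: 90% × 87% = 78.3%.
Direct stake: 13% = 13%.
Total: 78.3% + 13% = 91.3%.
Rounded: 91.30%.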